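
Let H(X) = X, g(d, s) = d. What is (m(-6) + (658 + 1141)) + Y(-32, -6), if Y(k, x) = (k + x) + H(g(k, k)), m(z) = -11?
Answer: 1718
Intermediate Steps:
Y(k, x) = x + 2*k (Y(k, x) = (k + x) + k = x + 2*k)
(m(-6) + (658 + 1141)) + Y(-32, -6) = (-11 + (658 + 1141)) + (-6 + 2*(-32)) = (-11 + 1799) + (-6 - 64) = 1788 - 70 = 1718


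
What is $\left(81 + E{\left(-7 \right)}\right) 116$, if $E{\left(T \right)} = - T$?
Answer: $10208$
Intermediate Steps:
$\left(81 + E{\left(-7 \right)}\right) 116 = \left(81 - -7\right) 116 = \left(81 + 7\right) 116 = 88 \cdot 116 = 10208$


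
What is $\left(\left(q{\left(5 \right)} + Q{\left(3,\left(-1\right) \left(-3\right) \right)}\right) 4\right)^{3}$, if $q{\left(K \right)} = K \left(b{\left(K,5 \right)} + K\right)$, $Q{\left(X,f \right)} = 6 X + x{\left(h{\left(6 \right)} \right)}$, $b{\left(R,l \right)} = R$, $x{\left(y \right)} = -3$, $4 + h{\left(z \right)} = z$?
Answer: $17576000$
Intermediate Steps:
$h{\left(z \right)} = -4 + z$
$Q{\left(X,f \right)} = -3 + 6 X$ ($Q{\left(X,f \right)} = 6 X - 3 = -3 + 6 X$)
$q{\left(K \right)} = 2 K^{2}$ ($q{\left(K \right)} = K \left(K + K\right) = K 2 K = 2 K^{2}$)
$\left(\left(q{\left(5 \right)} + Q{\left(3,\left(-1\right) \left(-3\right) \right)}\right) 4\right)^{3} = \left(\left(2 \cdot 5^{2} + \left(-3 + 6 \cdot 3\right)\right) 4\right)^{3} = \left(\left(2 \cdot 25 + \left(-3 + 18\right)\right) 4\right)^{3} = \left(\left(50 + 15\right) 4\right)^{3} = \left(65 \cdot 4\right)^{3} = 260^{3} = 17576000$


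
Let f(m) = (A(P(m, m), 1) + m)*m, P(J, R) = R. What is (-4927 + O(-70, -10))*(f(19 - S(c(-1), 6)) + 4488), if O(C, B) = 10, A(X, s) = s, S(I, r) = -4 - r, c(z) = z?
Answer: -26345286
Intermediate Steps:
f(m) = m*(1 + m) (f(m) = (1 + m)*m = m*(1 + m))
(-4927 + O(-70, -10))*(f(19 - S(c(-1), 6)) + 4488) = (-4927 + 10)*((19 - (-4 - 1*6))*(1 + (19 - (-4 - 1*6))) + 4488) = -4917*((19 - (-4 - 6))*(1 + (19 - (-4 - 6))) + 4488) = -4917*((19 - 1*(-10))*(1 + (19 - 1*(-10))) + 4488) = -4917*((19 + 10)*(1 + (19 + 10)) + 4488) = -4917*(29*(1 + 29) + 4488) = -4917*(29*30 + 4488) = -4917*(870 + 4488) = -4917*5358 = -26345286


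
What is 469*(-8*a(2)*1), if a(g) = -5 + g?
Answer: 11256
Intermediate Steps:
469*(-8*a(2)*1) = 469*(-8*(-5 + 2)*1) = 469*(-8*(-3)*1) = 469*(24*1) = 469*24 = 11256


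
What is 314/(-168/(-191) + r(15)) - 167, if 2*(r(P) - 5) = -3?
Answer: -159443/1673 ≈ -95.304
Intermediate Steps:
r(P) = 7/2 (r(P) = 5 + (½)*(-3) = 5 - 3/2 = 7/2)
314/(-168/(-191) + r(15)) - 167 = 314/(-168/(-191) + 7/2) - 167 = 314/(-168*(-1/191) + 7/2) - 167 = 314/(168/191 + 7/2) - 167 = 314/(1673/382) - 167 = 314*(382/1673) - 167 = 119948/1673 - 167 = -159443/1673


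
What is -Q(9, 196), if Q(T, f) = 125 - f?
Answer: 71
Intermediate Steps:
-Q(9, 196) = -(125 - 1*196) = -(125 - 196) = -1*(-71) = 71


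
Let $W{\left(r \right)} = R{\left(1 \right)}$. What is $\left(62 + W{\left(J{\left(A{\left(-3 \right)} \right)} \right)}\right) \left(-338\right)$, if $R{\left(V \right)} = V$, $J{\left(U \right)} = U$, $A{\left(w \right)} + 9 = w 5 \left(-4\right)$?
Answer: $-21294$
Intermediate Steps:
$A{\left(w \right)} = -9 - 20 w$ ($A{\left(w \right)} = -9 + w 5 \left(-4\right) = -9 + w \left(-20\right) = -9 - 20 w$)
$W{\left(r \right)} = 1$
$\left(62 + W{\left(J{\left(A{\left(-3 \right)} \right)} \right)}\right) \left(-338\right) = \left(62 + 1\right) \left(-338\right) = 63 \left(-338\right) = -21294$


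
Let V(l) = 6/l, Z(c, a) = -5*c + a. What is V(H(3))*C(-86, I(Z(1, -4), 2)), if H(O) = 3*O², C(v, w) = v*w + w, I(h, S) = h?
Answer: 170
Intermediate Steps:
Z(c, a) = a - 5*c
C(v, w) = w + v*w
V(H(3))*C(-86, I(Z(1, -4), 2)) = (6/((3*3²)))*((-4 - 5*1)*(1 - 86)) = (6/((3*9)))*((-4 - 5)*(-85)) = (6/27)*(-9*(-85)) = (6*(1/27))*765 = (2/9)*765 = 170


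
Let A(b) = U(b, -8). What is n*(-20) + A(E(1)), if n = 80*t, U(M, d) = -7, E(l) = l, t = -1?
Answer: 1593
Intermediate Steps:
n = -80 (n = 80*(-1) = -80)
A(b) = -7
n*(-20) + A(E(1)) = -80*(-20) - 7 = 1600 - 7 = 1593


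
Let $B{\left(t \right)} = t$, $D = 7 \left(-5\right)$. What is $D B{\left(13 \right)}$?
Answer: $-455$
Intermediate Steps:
$D = -35$
$D B{\left(13 \right)} = \left(-35\right) 13 = -455$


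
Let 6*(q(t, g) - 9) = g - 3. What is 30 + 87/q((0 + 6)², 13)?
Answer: 1221/32 ≈ 38.156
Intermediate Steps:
q(t, g) = 17/2 + g/6 (q(t, g) = 9 + (g - 3)/6 = 9 + (-3 + g)/6 = 9 + (-½ + g/6) = 17/2 + g/6)
30 + 87/q((0 + 6)², 13) = 30 + 87/(17/2 + (⅙)*13) = 30 + 87/(17/2 + 13/6) = 30 + 87/(32/3) = 30 + (3/32)*87 = 30 + 261/32 = 1221/32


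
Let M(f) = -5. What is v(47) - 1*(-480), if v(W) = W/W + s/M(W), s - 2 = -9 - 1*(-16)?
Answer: 2396/5 ≈ 479.20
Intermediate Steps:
s = 9 (s = 2 + (-9 - 1*(-16)) = 2 + (-9 + 16) = 2 + 7 = 9)
v(W) = -4/5 (v(W) = W/W + 9/(-5) = 1 + 9*(-1/5) = 1 - 9/5 = -4/5)
v(47) - 1*(-480) = -4/5 - 1*(-480) = -4/5 + 480 = 2396/5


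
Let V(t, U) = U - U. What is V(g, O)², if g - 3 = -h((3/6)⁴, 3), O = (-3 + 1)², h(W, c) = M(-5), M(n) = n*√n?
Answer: 0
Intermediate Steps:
M(n) = n^(3/2)
h(W, c) = -5*I*√5 (h(W, c) = (-5)^(3/2) = -5*I*√5)
O = 4 (O = (-2)² = 4)
g = 3 + 5*I*√5 (g = 3 - (-5)*I*√5 = 3 + 5*I*√5 ≈ 3.0 + 11.18*I)
V(t, U) = 0
V(g, O)² = 0² = 0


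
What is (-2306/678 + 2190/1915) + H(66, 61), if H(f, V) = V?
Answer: 7626940/129837 ≈ 58.742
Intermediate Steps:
(-2306/678 + 2190/1915) + H(66, 61) = (-2306/678 + 2190/1915) + 61 = (-2306*1/678 + 2190*(1/1915)) + 61 = (-1153/339 + 438/383) + 61 = -293117/129837 + 61 = 7626940/129837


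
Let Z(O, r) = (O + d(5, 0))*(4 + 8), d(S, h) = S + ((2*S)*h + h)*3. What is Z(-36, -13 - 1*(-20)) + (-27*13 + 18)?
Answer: -705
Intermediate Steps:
d(S, h) = S + 3*h + 6*S*h (d(S, h) = S + (2*S*h + h)*3 = S + (h + 2*S*h)*3 = S + (3*h + 6*S*h) = S + 3*h + 6*S*h)
Z(O, r) = 60 + 12*O (Z(O, r) = (O + (5 + 3*0 + 6*5*0))*(4 + 8) = (O + (5 + 0 + 0))*12 = (O + 5)*12 = (5 + O)*12 = 60 + 12*O)
Z(-36, -13 - 1*(-20)) + (-27*13 + 18) = (60 + 12*(-36)) + (-27*13 + 18) = (60 - 432) + (-351 + 18) = -372 - 333 = -705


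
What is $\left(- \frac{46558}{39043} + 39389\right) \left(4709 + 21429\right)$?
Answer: $\frac{40195491301322}{39043} \approx 1.0295 \cdot 10^{9}$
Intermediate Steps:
$\left(- \frac{46558}{39043} + 39389\right) \left(4709 + 21429\right) = \left(\left(-46558\right) \frac{1}{39043} + 39389\right) 26138 = \left(- \frac{46558}{39043} + 39389\right) 26138 = \frac{1537818169}{39043} \cdot 26138 = \frac{40195491301322}{39043}$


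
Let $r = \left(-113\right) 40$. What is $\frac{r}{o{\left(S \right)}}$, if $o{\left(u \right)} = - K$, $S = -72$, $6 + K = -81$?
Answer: $- \frac{4520}{87} \approx -51.954$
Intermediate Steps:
$K = -87$ ($K = -6 - 81 = -87$)
$o{\left(u \right)} = 87$ ($o{\left(u \right)} = \left(-1\right) \left(-87\right) = 87$)
$r = -4520$
$\frac{r}{o{\left(S \right)}} = - \frac{4520}{87}$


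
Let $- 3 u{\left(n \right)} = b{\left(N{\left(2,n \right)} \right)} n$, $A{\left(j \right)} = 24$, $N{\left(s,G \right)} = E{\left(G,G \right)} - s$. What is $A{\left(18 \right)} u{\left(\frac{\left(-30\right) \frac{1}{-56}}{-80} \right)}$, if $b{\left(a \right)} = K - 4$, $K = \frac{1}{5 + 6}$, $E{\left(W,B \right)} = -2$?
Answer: $- \frac{129}{616} \approx -0.20942$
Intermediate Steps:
$K = \frac{1}{11} \approx 0.090909$
$N{\left(s,G \right)} = -2 - s$
$b{\left(a \right)} = - \frac{43}{11}$ ($b{\left(a \right)} = \frac{1}{11} - 4 = - \frac{43}{11}$)
$u{\left(n \right)} = \frac{43 n}{33}$ ($u{\left(n \right)} = - \frac{\left(- \frac{43}{11}\right) n}{3} = \frac{43 n}{33}$)
$A{\left(18 \right)} u{\left(\frac{\left(-30\right) \frac{1}{-56}}{-80} \right)} = 24 \frac{43 \frac{\left(-30\right) \frac{1}{-56}}{-80}}{33} = 24 \frac{43 \left(-30\right) \left(- \frac{1}{56}\right) \left(- \frac{1}{80}\right)}{33} = 24 \frac{43 \cdot \frac{15}{28} \left(- \frac{1}{80}\right)}{33} = 24 \cdot \frac{43}{33} \left(- \frac{3}{448}\right) = 24 \left(- \frac{43}{4928}\right) = - \frac{129}{616}$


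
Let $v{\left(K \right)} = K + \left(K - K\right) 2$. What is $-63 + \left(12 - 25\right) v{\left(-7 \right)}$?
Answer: $28$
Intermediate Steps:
$v{\left(K \right)} = K$ ($v{\left(K \right)} = K + 0 \cdot 2 = K + 0 = K$)
$-63 + \left(12 - 25\right) v{\left(-7 \right)} = -63 + \left(12 - 25\right) \left(-7\right) = -63 - -91 = -63 + 91 = 28$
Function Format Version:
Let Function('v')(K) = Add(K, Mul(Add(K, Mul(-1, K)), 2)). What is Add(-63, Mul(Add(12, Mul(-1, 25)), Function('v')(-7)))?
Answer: 28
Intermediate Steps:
Function('v')(K) = K (Function('v')(K) = Add(K, Mul(0, 2)) = Add(K, 0) = K)
Add(-63, Mul(Add(12, Mul(-1, 25)), Function('v')(-7))) = Add(-63, Mul(Add(12, Mul(-1, 25)), -7)) = Add(-63, Mul(Add(12, -25), -7)) = Add(-63, Mul(-13, -7)) = Add(-63, 91) = 28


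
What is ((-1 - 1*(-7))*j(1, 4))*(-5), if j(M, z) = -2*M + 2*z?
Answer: -180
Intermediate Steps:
((-1 - 1*(-7))*j(1, 4))*(-5) = ((-1 - 1*(-7))*(-2*1 + 2*4))*(-5) = ((-1 + 7)*(-2 + 8))*(-5) = (6*6)*(-5) = 36*(-5) = -180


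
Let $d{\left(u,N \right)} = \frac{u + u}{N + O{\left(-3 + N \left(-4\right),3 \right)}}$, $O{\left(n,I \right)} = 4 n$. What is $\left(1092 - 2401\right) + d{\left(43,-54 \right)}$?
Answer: $- \frac{522248}{399} \approx -1308.9$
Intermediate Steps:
$d{\left(u,N \right)} = \frac{2 u}{-12 - 15 N}$ ($d{\left(u,N \right)} = \frac{u + u}{N + 4 \left(-3 + N \left(-4\right)\right)} = \frac{2 u}{N + 4 \left(-3 - 4 N\right)} = \frac{2 u}{N - \left(12 + 16 N\right)} = \frac{2 u}{-12 - 15 N}$)
$\left(1092 - 2401\right) + d{\left(43,-54 \right)} = \left(1092 - 2401\right) + \frac{2}{3} \cdot 43 \frac{1}{-4 - -270} = \left(1092 - 2401\right) + \frac{2}{3} \cdot 43 \frac{1}{-4 + 270} = -1309 + \frac{2}{3} \cdot 43 \cdot \frac{1}{266} = -1309 + \frac{43}{399} = - \frac{522248}{399}$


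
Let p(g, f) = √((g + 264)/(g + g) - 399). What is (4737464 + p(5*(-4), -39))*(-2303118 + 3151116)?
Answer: 4017359997072 + 423999*I*√40510/5 ≈ 4.0174e+12 + 1.7068e+7*I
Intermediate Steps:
p(g, f) = √(-399 + (264 + g)/(2*g)) (p(g, f) = √((264 + g)/((2*g)) - 399) = √((264 + g)*(1/(2*g)) - 399) = √((264 + g)/(2*g) - 399) = √(-399 + (264 + g)/(2*g)))
(4737464 + p(5*(-4), -39))*(-2303118 + 3151116) = (4737464 + √(-1594 + 528/((5*(-4))))/2)*(-2303118 + 3151116) = (4737464 + √(-1594 + 528/(-20))/2)*847998 = (4737464 + √(-1594 + 528*(-1/20))/2)*847998 = (4737464 + √(-1594 - 132/5)/2)*847998 = (4737464 + √(-8102/5)/2)*847998 = (4737464 + (I*√40510/5)/2)*847998 = (4737464 + I*√40510/10)*847998 = 4017359997072 + 423999*I*√40510/5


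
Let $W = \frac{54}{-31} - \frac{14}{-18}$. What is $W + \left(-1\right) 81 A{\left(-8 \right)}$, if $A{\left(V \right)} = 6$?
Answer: $- \frac{135863}{279} \approx -486.96$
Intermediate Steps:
$W = - \frac{269}{279}$ ($W = 54 \left(- \frac{1}{31}\right) - - \frac{7}{9} = - \frac{54}{31} + \frac{7}{9} = - \frac{269}{279} \approx -0.96416$)
$W + \left(-1\right) 81 A{\left(-8 \right)} = - \frac{269}{279} + \left(-1\right) 81 \cdot 6 = - \frac{269}{279} - 486 = - \frac{135863}{279}$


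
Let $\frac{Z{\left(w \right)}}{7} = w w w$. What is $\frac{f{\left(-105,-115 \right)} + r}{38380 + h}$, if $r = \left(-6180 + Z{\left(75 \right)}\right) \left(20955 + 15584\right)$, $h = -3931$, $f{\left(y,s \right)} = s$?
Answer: $\frac{107678423240}{34449} \approx 3.1257 \cdot 10^{6}$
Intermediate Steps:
$Z{\left(w \right)} = 7 w^{3}$ ($Z{\left(w \right)} = 7 w w w = 7 w^{2} w = 7 w^{3}$)
$r = 107678423355$ ($r = \left(-6180 + 7 \cdot 75^{3}\right) \left(20955 + 15584\right) = \left(-6180 + 7 \cdot 421875\right) 36539 = \left(-6180 + 2953125\right) 36539 = 2946945 \cdot 36539 = 107678423355$)
$\frac{f{\left(-105,-115 \right)} + r}{38380 + h} = \frac{-115 + 107678423355}{38380 - 3931} = \frac{107678423240}{34449}$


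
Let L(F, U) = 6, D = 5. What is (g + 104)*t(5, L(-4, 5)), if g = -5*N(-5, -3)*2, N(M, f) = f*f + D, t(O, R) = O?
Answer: -180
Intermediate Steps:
N(M, f) = 5 + f² (N(M, f) = f*f + 5 = f² + 5 = 5 + f²)
g = -140 (g = -5*(5 + (-3)²)*2 = -5*(5 + 9)*2 = -5*14*2 = -70*2 = -140)
(g + 104)*t(5, L(-4, 5)) = (-140 + 104)*5 = -36*5 = -180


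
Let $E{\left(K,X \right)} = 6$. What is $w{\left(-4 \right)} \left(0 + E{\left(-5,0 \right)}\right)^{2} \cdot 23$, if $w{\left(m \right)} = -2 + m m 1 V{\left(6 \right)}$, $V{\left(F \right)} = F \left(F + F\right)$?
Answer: $952200$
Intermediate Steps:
$V{\left(F \right)} = 2 F^{2}$ ($V{\left(F \right)} = F 2 F = 2 F^{2}$)
$w{\left(m \right)} = -2 + 72 m^{2}$ ($w{\left(m \right)} = -2 + m m 1 \cdot 2 \cdot 6^{2} = -2 + m^{2} \cdot 1 \cdot 2 \cdot 36 = -2 + m^{2} \cdot 72 = -2 + 72 m^{2}$)
$w{\left(-4 \right)} \left(0 + E{\left(-5,0 \right)}\right)^{2} \cdot 23 = \left(-2 + 72 \left(-4\right)^{2}\right) \left(0 + 6\right)^{2} \cdot 23 = \left(-2 + 72 \cdot 16\right) 6^{2} \cdot 23 = \left(-2 + 1152\right) 36 \cdot 23 = 1150 \cdot 36 \cdot 23 = 41400 \cdot 23 = 952200$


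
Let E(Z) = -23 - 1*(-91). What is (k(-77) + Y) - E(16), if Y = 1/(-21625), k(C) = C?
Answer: -3135626/21625 ≈ -145.00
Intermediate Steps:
E(Z) = 68 (E(Z) = -23 + 91 = 68)
Y = -1/21625 ≈ -4.6243e-5
(k(-77) + Y) - E(16) = (-77 - 1/21625) - 1*68 = -1665126/21625 - 68 = -3135626/21625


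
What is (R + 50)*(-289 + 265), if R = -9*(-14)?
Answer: -4224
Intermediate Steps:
R = 126
(R + 50)*(-289 + 265) = (126 + 50)*(-289 + 265) = 176*(-24) = -4224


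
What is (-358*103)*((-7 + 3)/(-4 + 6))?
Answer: 73748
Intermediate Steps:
(-358*103)*((-7 + 3)/(-4 + 6)) = -(-147496)/2 = -36874*(-2) = 73748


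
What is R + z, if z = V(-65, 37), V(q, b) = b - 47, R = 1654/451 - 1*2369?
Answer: -1071275/451 ≈ -2375.3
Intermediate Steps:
R = -1066765/451 (R = 1654*(1/451) - 2369 = 1654/451 - 2369 = -1066765/451 ≈ -2365.3)
V(q, b) = -47 + b
z = -10 (z = -47 + 37 = -10)
R + z = -1066765/451 - 10 = -1071275/451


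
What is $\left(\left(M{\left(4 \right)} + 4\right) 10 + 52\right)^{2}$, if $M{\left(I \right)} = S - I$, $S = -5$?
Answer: $4$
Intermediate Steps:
$M{\left(I \right)} = -5 - I$
$\left(\left(M{\left(4 \right)} + 4\right) 10 + 52\right)^{2} = \left(\left(\left(-5 - 4\right) + 4\right) 10 + 52\right)^{2} = \left(\left(-9 + 4\right) 10 + 52\right)^{2} = \left(\left(-5\right) 10 + 52\right)^{2} = \left(-50 + 52\right)^{2} = 2^{2} = 4$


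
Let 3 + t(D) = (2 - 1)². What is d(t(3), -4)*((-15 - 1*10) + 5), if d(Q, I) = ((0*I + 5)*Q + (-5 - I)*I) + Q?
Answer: 160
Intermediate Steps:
t(D) = -2 (t(D) = -3 + (2 - 1)² = -3 + 1² = -3 + 1 = -2)
d(Q, I) = 6*Q + I*(-5 - I) (d(Q, I) = ((0 + 5)*Q + I*(-5 - I)) + Q = (5*Q + I*(-5 - I)) + Q = 6*Q + I*(-5 - I))
d(t(3), -4)*((-15 - 1*10) + 5) = (-1*(-4)² - 5*(-4) + 6*(-2))*((-15 - 1*10) + 5) = (-1*16 + 20 - 12)*((-15 - 10) + 5) = (-16 + 20 - 12)*(-25 + 5) = -8*(-20) = 160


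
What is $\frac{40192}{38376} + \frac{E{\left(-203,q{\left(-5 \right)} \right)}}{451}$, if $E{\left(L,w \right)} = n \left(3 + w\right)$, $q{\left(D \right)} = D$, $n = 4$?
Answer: $\frac{54328}{52767} \approx 1.0296$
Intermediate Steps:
$E{\left(L,w \right)} = 12 + 4 w$ ($E{\left(L,w \right)} = 4 \left(3 + w\right) = 12 + 4 w$)
$\frac{40192}{38376} + \frac{E{\left(-203,q{\left(-5 \right)} \right)}}{451} = \frac{40192}{38376} + \frac{12 + 4 \left(-5\right)}{451} = 40192 \cdot \frac{1}{38376} + \left(12 - 20\right) \frac{1}{451} = \frac{5024}{4797} - \frac{8}{451} = \frac{54328}{52767}$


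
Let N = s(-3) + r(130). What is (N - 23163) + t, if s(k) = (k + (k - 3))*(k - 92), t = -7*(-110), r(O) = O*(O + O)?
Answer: 12262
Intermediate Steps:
r(O) = 2*O² (r(O) = O*(2*O) = 2*O²)
t = 770
s(k) = (-92 + k)*(-3 + 2*k) (s(k) = (k + (-3 + k))*(-92 + k) = (-3 + 2*k)*(-92 + k) = (-92 + k)*(-3 + 2*k))
N = 34655 (N = (276 - 187*(-3) + 2*(-3)²) + 2*130² = (276 + 561 + 2*9) + 2*16900 = (276 + 561 + 18) + 33800 = 855 + 33800 = 34655)
(N - 23163) + t = (34655 - 23163) + 770 = 11492 + 770 = 12262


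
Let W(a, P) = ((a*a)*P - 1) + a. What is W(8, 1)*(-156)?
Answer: -11076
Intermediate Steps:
W(a, P) = -1 + a + P*a**2 (W(a, P) = (a**2*P - 1) + a = (P*a**2 - 1) + a = (-1 + P*a**2) + a = -1 + a + P*a**2)
W(8, 1)*(-156) = (-1 + 8 + 1*8**2)*(-156) = (-1 + 8 + 1*64)*(-156) = (-1 + 8 + 64)*(-156) = 71*(-156) = -11076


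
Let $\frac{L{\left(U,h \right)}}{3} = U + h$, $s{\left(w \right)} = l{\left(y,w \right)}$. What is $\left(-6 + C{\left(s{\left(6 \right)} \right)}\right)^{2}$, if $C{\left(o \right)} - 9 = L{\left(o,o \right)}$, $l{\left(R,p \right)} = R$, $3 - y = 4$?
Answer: $9$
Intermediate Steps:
$y = -1$ ($y = 3 - 4 = -1$)
$s{\left(w \right)} = -1$
$L{\left(U,h \right)} = 3 U + 3 h$ ($L{\left(U,h \right)} = 3 \left(U + h\right) = 3 U + 3 h$)
$C{\left(o \right)} = 9 + 6 o$ ($C{\left(o \right)} = 9 + \left(3 o + 3 o\right) = 9 + 6 o$)
$\left(-6 + C{\left(s{\left(6 \right)} \right)}\right)^{2} = \left(-6 + \left(9 + 6 \left(-1\right)\right)\right)^{2} = \left(-6 + \left(9 - 6\right)\right)^{2} = \left(-6 + 3\right)^{2} = \left(-3\right)^{2} = 9$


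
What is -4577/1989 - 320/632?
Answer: -441143/157131 ≈ -2.8075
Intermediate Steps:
-4577/1989 - 320/632 = -4577*1/1989 - 320*1/632 = -4577/1989 - 40/79 = -441143/157131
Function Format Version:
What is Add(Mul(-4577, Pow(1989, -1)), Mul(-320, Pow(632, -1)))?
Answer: Rational(-441143, 157131) ≈ -2.8075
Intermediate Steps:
Add(Mul(-4577, Pow(1989, -1)), Mul(-320, Pow(632, -1))) = Add(Mul(-4577, Rational(1, 1989)), Mul(-320, Rational(1, 632))) = Add(Rational(-4577, 1989), Rational(-40, 79)) = Rational(-441143, 157131)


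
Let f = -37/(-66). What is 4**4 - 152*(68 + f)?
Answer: -335452/33 ≈ -10165.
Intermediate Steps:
f = 37/66 (f = -37*(-1/66) = 37/66 ≈ 0.56061)
4**4 - 152*(68 + f) = 4**4 - 152*(68 + 37/66) = 256 - 152*4525/66 = 256 - 343900/33 = -335452/33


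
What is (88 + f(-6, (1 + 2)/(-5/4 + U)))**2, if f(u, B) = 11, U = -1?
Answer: 9801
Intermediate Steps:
(88 + f(-6, (1 + 2)/(-5/4 + U)))**2 = (88 + 11)**2 = 99**2 = 9801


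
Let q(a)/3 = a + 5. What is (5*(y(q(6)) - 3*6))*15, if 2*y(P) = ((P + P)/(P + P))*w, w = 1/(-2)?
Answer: -5475/4 ≈ -1368.8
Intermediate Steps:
q(a) = 15 + 3*a (q(a) = 3*(a + 5) = 3*(5 + a) = 15 + 3*a)
w = -½ ≈ -0.50000
y(P) = -¼ (y(P) = (((P + P)/(P + P))*(-½))/2 = (((2*P)/((2*P)))*(-½))/2 = (((2*P)*(1/(2*P)))*(-½))/2 = (1*(-½))/2 = (½)*(-½) = -¼)
(5*(y(q(6)) - 3*6))*15 = (5*(-¼ - 3*6))*15 = (5*(-¼ - 18))*15 = (5*(-73/4))*15 = -365/4*15 = -5475/4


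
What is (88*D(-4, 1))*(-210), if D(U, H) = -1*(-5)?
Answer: -92400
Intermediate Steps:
D(U, H) = 5
(88*D(-4, 1))*(-210) = (88*5)*(-210) = 440*(-210) = -92400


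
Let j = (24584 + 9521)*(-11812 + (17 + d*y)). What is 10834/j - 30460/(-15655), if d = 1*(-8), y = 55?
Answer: 2542003398846/1306487007425 ≈ 1.9457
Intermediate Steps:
d = -8
j = -417274675 (j = (24584 + 9521)*(-11812 + (17 - 8*55)) = 34105*(-11812 + (17 - 440)) = 34105*(-11812 - 423) = 34105*(-12235) = -417274675)
10834/j - 30460/(-15655) = 10834/(-417274675) - 30460/(-15655) = 10834*(-1/417274675) - 30460*(-1/15655) = -10834/417274675 + 6092/3131 = 2542003398846/1306487007425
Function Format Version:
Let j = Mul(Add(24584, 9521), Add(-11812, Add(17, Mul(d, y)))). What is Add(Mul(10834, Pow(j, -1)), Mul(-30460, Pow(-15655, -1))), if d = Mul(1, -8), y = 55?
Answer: Rational(2542003398846, 1306487007425) ≈ 1.9457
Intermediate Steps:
d = -8
j = -417274675 (j = Mul(Add(24584, 9521), Add(-11812, Add(17, Mul(-8, 55)))) = Mul(34105, Add(-11812, Add(17, -440))) = Mul(34105, Add(-11812, -423)) = Mul(34105, -12235) = -417274675)
Add(Mul(10834, Pow(j, -1)), Mul(-30460, Pow(-15655, -1))) = Add(Mul(10834, Pow(-417274675, -1)), Mul(-30460, Pow(-15655, -1))) = Add(Mul(10834, Rational(-1, 417274675)), Mul(-30460, Rational(-1, 15655))) = Add(Rational(-10834, 417274675), Rational(6092, 3131)) = Rational(2542003398846, 1306487007425)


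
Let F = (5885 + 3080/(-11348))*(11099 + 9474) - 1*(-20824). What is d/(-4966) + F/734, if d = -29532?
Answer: 853002822433557/5170494914 ≈ 1.6498e+5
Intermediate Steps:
F = 343524798363/2837 (F = (5885 + 3080*(-1/11348))*20573 + 20824 = (5885 - 770/2837)*20573 + 20824 = (16694975/2837)*20573 + 20824 = 343465720675/2837 + 20824 = 343524798363/2837 ≈ 1.2109e+8)
d/(-4966) + F/734 = -29532/(-4966) + (343524798363/2837)/734 = -29532*(-1/4966) + (343524798363/2837)*(1/734) = 14766/2483 + 343524798363/2082358 = 853002822433557/5170494914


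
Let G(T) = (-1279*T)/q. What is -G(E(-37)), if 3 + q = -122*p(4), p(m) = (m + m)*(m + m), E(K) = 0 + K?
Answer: 47323/7811 ≈ 6.0585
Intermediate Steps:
E(K) = K
p(m) = 4*m² (p(m) = (2*m)*(2*m) = 4*m²)
q = -7811 (q = -3 - 488*4² = -3 - 488*16 = -3 - 122*64 = -3 - 7808 = -7811)
G(T) = 1279*T/7811 (G(T) = -1279*T/(-7811) = -1279*T*(-1/7811) = 1279*T/7811)
-G(E(-37)) = -1279*(-37)/7811 = -1*(-47323/7811) = 47323/7811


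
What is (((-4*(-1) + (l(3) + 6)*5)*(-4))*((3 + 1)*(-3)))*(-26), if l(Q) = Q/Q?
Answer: -48672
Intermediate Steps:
l(Q) = 1
(((-4*(-1) + (l(3) + 6)*5)*(-4))*((3 + 1)*(-3)))*(-26) = (((-4*(-1) + (1 + 6)*5)*(-4))*((3 + 1)*(-3)))*(-26) = (((4 + 7*5)*(-4))*(4*(-3)))*(-26) = (((4 + 35)*(-4))*(-12))*(-26) = ((39*(-4))*(-12))*(-26) = -156*(-12)*(-26) = 1872*(-26) = -48672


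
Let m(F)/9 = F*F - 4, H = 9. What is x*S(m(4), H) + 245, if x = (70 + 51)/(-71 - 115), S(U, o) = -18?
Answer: 7958/31 ≈ 256.71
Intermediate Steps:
m(F) = -36 + 9*F² (m(F) = 9*(F*F - 4) = 9*(F² - 4) = 9*(-4 + F²) = -36 + 9*F²)
x = -121/186 (x = 121/(-186) = 121*(-1/186) = -121/186 ≈ -0.65054)
x*S(m(4), H) + 245 = -121/186*(-18) + 245 = 363/31 + 245 = 7958/31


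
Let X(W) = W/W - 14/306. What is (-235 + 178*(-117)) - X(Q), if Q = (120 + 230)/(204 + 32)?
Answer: -3222479/153 ≈ -21062.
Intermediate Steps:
Q = 175/118 (Q = 350/236 = 350*(1/236) = 175/118 ≈ 1.4831)
X(W) = 146/153 (X(W) = 1 - 14*1/306 = 1 - 7/153 = 146/153)
(-235 + 178*(-117)) - X(Q) = (-235 + 178*(-117)) - 1*146/153 = (-235 - 20826) - 146/153 = -21061 - 146/153 = -3222479/153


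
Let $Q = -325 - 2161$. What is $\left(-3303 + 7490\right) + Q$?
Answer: $1701$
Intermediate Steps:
$Q = -2486$
$\left(-3303 + 7490\right) + Q = \left(-3303 + 7490\right) - 2486 = 4187 - 2486 = 1701$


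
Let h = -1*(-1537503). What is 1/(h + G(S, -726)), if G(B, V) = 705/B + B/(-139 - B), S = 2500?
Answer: 1319500/2028734330599 ≈ 6.5041e-7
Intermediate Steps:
h = 1537503
1/(h + G(S, -726)) = 1/(1537503 + (97995 - 1*2500² + 705*2500)/(2500*(139 + 2500))) = 1/(1537503 + (1/2500)*(97995 - 1*6250000 + 1762500)/2639) = 1/(1537503 + (1/2500)*(1/2639)*(97995 - 6250000 + 1762500)) = 1/(1537503 + (1/2500)*(1/2639)*(-4389505)) = 1/(1537503 - 877901/1319500) = 1/(2028734330599/1319500) = 1319500/2028734330599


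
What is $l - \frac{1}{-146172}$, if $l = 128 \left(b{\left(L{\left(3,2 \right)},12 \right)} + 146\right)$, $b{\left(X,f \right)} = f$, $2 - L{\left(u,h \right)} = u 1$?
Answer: $\frac{2956182529}{146172} \approx 20224.0$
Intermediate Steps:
$L{\left(u,h \right)} = 2 - u$ ($L{\left(u,h \right)} = 2 - u 1 = 2 - u$)
$l = 20224$ ($l = 128 \left(12 + 146\right) = 128 \cdot 158 = 20224$)
$l - \frac{1}{-146172} = 20224 - \frac{1}{-146172} = 20224 - - \frac{1}{146172} = 20224 + \frac{1}{146172} = \frac{2956182529}{146172}$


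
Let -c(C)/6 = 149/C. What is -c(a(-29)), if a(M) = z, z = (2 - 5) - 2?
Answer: -894/5 ≈ -178.80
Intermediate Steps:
z = -5 (z = -3 - 2 = -5)
a(M) = -5
c(C) = -894/C
-c(a(-29)) = -(-894)/(-5) = -(-894)*(-1)/5 = -1*894/5 = -894/5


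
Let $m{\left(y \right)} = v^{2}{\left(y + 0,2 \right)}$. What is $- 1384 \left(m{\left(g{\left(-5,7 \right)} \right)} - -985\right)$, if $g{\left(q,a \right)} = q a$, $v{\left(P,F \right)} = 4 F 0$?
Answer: $-1363240$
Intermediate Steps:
$v{\left(P,F \right)} = 0$
$g{\left(q,a \right)} = a q$
$m{\left(y \right)} = 0$ ($m{\left(y \right)} = 0^{2} = 0$)
$- 1384 \left(m{\left(g{\left(-5,7 \right)} \right)} - -985\right) = - 1384 \left(0 - -985\right) = - 1384 \left(0 + 985\right) = \left(-1384\right) 985 = -1363240$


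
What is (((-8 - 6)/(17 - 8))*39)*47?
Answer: -8554/3 ≈ -2851.3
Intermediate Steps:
(((-8 - 6)/(17 - 8))*39)*47 = (-14/9*39)*47 = (-14*1/9*39)*47 = -14/9*39*47 = -182/3*47 = -8554/3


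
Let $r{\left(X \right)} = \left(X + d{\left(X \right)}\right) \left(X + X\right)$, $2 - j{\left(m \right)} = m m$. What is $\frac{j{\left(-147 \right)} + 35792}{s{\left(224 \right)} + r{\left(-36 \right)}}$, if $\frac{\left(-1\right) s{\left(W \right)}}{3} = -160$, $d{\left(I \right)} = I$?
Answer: $\frac{14185}{5664} \approx 2.5044$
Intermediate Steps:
$j{\left(m \right)} = 2 - m^{2}$ ($j{\left(m \right)} = 2 - m m = 2 - m^{2}$)
$r{\left(X \right)} = 4 X^{2}$ ($r{\left(X \right)} = \left(X + X\right) \left(X + X\right) = 2 X 2 X = 4 X^{2}$)
$s{\left(W \right)} = 480$ ($s{\left(W \right)} = \left(-3\right) \left(-160\right) = 480$)
$\frac{j{\left(-147 \right)} + 35792}{s{\left(224 \right)} + r{\left(-36 \right)}} = \frac{\left(2 - \left(-147\right)^{2}\right) + 35792}{480 + 4 \left(-36\right)^{2}} = \frac{\left(2 - 21609\right) + 35792}{480 + 4 \cdot 1296} = \frac{\left(2 - 21609\right) + 35792}{480 + 5184} = \frac{-21607 + 35792}{5664} = 14185 \cdot \frac{1}{5664} = \frac{14185}{5664}$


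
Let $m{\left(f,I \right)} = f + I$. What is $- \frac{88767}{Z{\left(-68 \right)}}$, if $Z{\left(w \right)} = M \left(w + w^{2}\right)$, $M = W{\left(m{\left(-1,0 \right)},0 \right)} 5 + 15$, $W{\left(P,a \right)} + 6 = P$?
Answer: $\frac{88767}{91120} \approx 0.97418$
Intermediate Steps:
$m{\left(f,I \right)} = I + f$
$W{\left(P,a \right)} = -6 + P$
$M = -20$ ($M = \left(-6 + \left(0 - 1\right)\right) 5 + 15 = \left(-6 - 1\right) 5 + 15 = \left(-7\right) 5 + 15 = -35 + 15 = -20$)
$Z{\left(w \right)} = - 20 w - 20 w^{2}$ ($Z{\left(w \right)} = - 20 \left(w + w^{2}\right) = - 20 w - 20 w^{2}$)
$- \frac{88767}{Z{\left(-68 \right)}} = - \frac{88767}{\left(-20\right) \left(-68\right) \left(1 - 68\right)} = - \frac{88767}{\left(-20\right) \left(-68\right) \left(-67\right)} = - \frac{88767}{-91120} = \left(-88767\right) \left(- \frac{1}{91120}\right) = \frac{88767}{91120}$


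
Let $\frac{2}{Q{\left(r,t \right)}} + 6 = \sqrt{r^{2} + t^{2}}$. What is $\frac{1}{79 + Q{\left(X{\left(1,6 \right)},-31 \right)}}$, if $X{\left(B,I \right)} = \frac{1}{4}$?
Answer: $\frac{1169471}{92403313} - \frac{8 \sqrt{15377}}{92403313} \approx 0.012645$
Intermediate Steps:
$X{\left(B,I \right)} = \frac{1}{4}$
$Q{\left(r,t \right)} = \frac{2}{-6 + \sqrt{r^{2} + t^{2}}}$
$\frac{1}{79 + Q{\left(X{\left(1,6 \right)},-31 \right)}} = \frac{1}{79 + \frac{2}{-6 + \sqrt{\left(\frac{1}{4}\right)^{2} + \left(-31\right)^{2}}}} = \frac{1}{79 + \frac{2}{-6 + \sqrt{\frac{1}{16} + 961}}} = \frac{1}{79 + \frac{2}{-6 + \sqrt{\frac{15377}{16}}}} = \frac{1}{79 + \frac{2}{-6 + \frac{\sqrt{15377}}{4}}}$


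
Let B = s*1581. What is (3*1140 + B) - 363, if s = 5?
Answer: 10962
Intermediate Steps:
B = 7905 (B = 5*1581 = 7905)
(3*1140 + B) - 363 = (3*1140 + 7905) - 363 = (3420 + 7905) - 363 = 11325 - 363 = 10962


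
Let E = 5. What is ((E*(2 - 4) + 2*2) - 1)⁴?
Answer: 2401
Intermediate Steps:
((E*(2 - 4) + 2*2) - 1)⁴ = ((5*(2 - 4) + 2*2) - 1)⁴ = ((5*(-2) + 4) - 1)⁴ = ((-10 + 4) - 1)⁴ = (-6 - 1)⁴ = (-7)⁴ = 2401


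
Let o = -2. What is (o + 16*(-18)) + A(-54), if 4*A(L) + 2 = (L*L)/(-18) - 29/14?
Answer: -18565/56 ≈ -331.52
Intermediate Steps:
A(L) = -57/56 - L**2/72 (A(L) = -1/2 + ((L*L)/(-18) - 29/14)/4 = -1/2 + (L**2*(-1/18) - 29*1/14)/4 = -1/2 + (-L**2/18 - 29/14)/4 = -1/2 + (-29/14 - L**2/18)/4 = -1/2 + (-29/56 - L**2/72) = -57/56 - L**2/72)
(o + 16*(-18)) + A(-54) = (-2 + 16*(-18)) + (-57/56 - 1/72*(-54)**2) = (-2 - 288) + (-57/56 - 1/72*2916) = -290 + (-57/56 - 81/2) = -290 - 2325/56 = -18565/56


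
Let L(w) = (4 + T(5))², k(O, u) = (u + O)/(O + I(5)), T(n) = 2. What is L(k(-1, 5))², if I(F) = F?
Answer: 1296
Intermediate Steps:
k(O, u) = (O + u)/(5 + O) (k(O, u) = (u + O)/(O + 5) = (O + u)/(5 + O))
L(w) = 36 (L(w) = (4 + 2)² = 6² = 36)
L(k(-1, 5))² = 36² = 1296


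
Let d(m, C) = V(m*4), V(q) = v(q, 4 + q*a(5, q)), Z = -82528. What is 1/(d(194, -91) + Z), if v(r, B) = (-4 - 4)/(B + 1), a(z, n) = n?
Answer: -602181/49696793576 ≈ -1.2117e-5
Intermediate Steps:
v(r, B) = -8/(1 + B)
V(q) = -8/(5 + q**2) (V(q) = -8/(1 + (4 + q*q)) = -8/(1 + (4 + q**2)) = -8/(5 + q**2))
d(m, C) = -8/(5 + 16*m**2) (d(m, C) = -8/(5 + (m*4)**2) = -8/(5 + (4*m)**2) = -8/(5 + 16*m**2))
1/(d(194, -91) + Z) = 1/(-8/(5 + 16*194**2) - 82528) = 1/(-8/(5 + 16*37636) - 82528) = 1/(-8/(5 + 602176) - 82528) = 1/(-8/602181 - 82528) = 1/(-49696793576/602181) = -602181/49696793576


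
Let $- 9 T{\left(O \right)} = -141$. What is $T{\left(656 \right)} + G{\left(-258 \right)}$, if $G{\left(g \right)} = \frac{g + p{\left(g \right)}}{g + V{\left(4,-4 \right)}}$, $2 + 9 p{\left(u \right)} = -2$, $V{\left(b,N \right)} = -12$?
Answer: $\frac{20198}{1215} \approx 16.624$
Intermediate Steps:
$T{\left(O \right)} = \frac{47}{3}$ ($T{\left(O \right)} = \left(- \frac{1}{9}\right) \left(-141\right) = \frac{47}{3}$)
$p{\left(u \right)} = - \frac{4}{9}$ ($p{\left(u \right)} = - \frac{2}{9} + \frac{1}{9} \left(-2\right) = - \frac{2}{9} - \frac{2}{9} = - \frac{4}{9}$)
$G{\left(g \right)} = \frac{- \frac{4}{9} + g}{-12 + g}$ ($G{\left(g \right)} = \frac{g - \frac{4}{9}}{g - 12} = \frac{- \frac{4}{9} + g}{-12 + g}$)
$T{\left(656 \right)} + G{\left(-258 \right)} = \frac{47}{3} + \frac{- \frac{4}{9} - 258}{-12 - 258} = \frac{47}{3} + \frac{1}{-270} \left(- \frac{2326}{9}\right) = \frac{47}{3} - - \frac{1163}{1215} = \frac{47}{3} + \frac{1163}{1215} = \frac{20198}{1215}$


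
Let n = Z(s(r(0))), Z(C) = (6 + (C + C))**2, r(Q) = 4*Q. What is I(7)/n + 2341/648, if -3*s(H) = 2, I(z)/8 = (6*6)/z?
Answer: 1222867/222264 ≈ 5.5019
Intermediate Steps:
I(z) = 288/z (I(z) = 8*((6*6)/z) = 8*(36/z) = 288/z)
s(H) = -2/3 (s(H) = -1/3*2 = -2/3)
Z(C) = (6 + 2*C)**2
n = 196/9 (n = 4*(3 - 2/3)**2 = 4*(7/3)**2 = 4*(49/9) = 196/9 ≈ 21.778)
I(7)/n + 2341/648 = (288/7)/(196/9) + 2341/648 = (288*(1/7))*(9/196) + 2341*(1/648) = (288/7)*(9/196) + 2341/648 = 648/343 + 2341/648 = 1222867/222264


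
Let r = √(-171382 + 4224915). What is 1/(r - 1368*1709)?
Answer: -2337912/5465828466211 - √4053533/5465828466211 ≈ -4.2810e-7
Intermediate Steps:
r = √4053533 ≈ 2013.3
1/(r - 1368*1709) = 1/(√4053533 - 1368*1709) = 1/(√4053533 - 2337912) = 1/(-2337912 + √4053533)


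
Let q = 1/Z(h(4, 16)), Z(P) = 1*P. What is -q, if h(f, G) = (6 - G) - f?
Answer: 1/14 ≈ 0.071429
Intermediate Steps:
h(f, G) = 6 - G - f
Z(P) = P
q = -1/14 (q = 1/(6 - 1*16 - 1*4) = 1/(6 - 16 - 4) = 1/(-14) = -1/14 ≈ -0.071429)
-q = -1*(-1/14) = 1/14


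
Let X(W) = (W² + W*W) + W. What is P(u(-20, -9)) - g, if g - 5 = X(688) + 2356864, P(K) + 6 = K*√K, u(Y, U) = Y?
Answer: -3304251 - 40*I*√5 ≈ -3.3043e+6 - 89.443*I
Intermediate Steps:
P(K) = -6 + K^(3/2) (P(K) = -6 + K*√K = -6 + K^(3/2))
X(W) = W + 2*W² (X(W) = (W² + W²) + W = 2*W² + W = W + 2*W²)
g = 3304245 (g = 5 + (688*(1 + 2*688) + 2356864) = 5 + (688*(1 + 1376) + 2356864) = 5 + (688*1377 + 2356864) = 5 + (947376 + 2356864) = 5 + 3304240 = 3304245)
P(u(-20, -9)) - g = (-6 + (-20)^(3/2)) - 1*3304245 = (-6 - 40*I*√5) - 3304245 = -3304251 - 40*I*√5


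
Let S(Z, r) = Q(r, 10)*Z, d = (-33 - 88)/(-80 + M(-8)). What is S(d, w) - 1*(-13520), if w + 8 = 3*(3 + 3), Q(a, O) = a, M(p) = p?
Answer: 54135/4 ≈ 13534.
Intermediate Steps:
d = 11/8 (d = (-33 - 88)/(-80 - 8) = -121/(-88) = -121*(-1/88) = 11/8 ≈ 1.3750)
w = 10 (w = -8 + 3*(3 + 3) = -8 + 3*6 = -8 + 18 = 10)
S(Z, r) = Z*r (S(Z, r) = r*Z = Z*r)
S(d, w) - 1*(-13520) = (11/8)*10 - 1*(-13520) = 55/4 + 13520 = 54135/4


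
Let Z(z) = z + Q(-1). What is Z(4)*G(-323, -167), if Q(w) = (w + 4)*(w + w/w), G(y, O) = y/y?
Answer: 4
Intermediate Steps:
G(y, O) = 1
Q(w) = (1 + w)*(4 + w) (Q(w) = (4 + w)*(w + 1) = (4 + w)*(1 + w) = (1 + w)*(4 + w))
Z(z) = z (Z(z) = z + (4 + (-1)² + 5*(-1)) = z + (4 + 1 - 5) = z + 0 = z)
Z(4)*G(-323, -167) = 4*1 = 4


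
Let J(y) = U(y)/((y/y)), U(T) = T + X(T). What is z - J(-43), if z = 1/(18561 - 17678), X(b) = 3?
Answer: 35321/883 ≈ 40.001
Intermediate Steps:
U(T) = 3 + T (U(T) = T + 3 = 3 + T)
J(y) = 3 + y (J(y) = (3 + y)/((y/y)) = (3 + y)/1 = (3 + y)*1 = 3 + y)
z = 1/883 ≈ 0.0011325
z - J(-43) = 1/883 - (3 - 43) = 1/883 - 1*(-40) = 1/883 + 40 = 35321/883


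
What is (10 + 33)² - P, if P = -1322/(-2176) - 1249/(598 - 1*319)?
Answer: 562442141/303552 ≈ 1852.9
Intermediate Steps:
P = -1174493/303552 (P = -1322*(-1/2176) - 1249/(598 - 319) = 661/1088 - 1249/279 = -1174493/303552 ≈ -3.8692)
(10 + 33)² - P = (10 + 33)² - 1*(-1174493/303552) = 43² + 1174493/303552 = 1849 + 1174493/303552 = 562442141/303552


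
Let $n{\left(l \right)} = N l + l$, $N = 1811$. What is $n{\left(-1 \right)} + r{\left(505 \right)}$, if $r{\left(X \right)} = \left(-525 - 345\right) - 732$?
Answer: $-3414$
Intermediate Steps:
$n{\left(l \right)} = 1812 l$ ($n{\left(l \right)} = 1811 l + l = 1812 l$)
$r{\left(X \right)} = -1602$ ($r{\left(X \right)} = -870 - 732 = -1602$)
$n{\left(-1 \right)} + r{\left(505 \right)} = 1812 \left(-1\right) - 1602 = -1812 - 1602 = -3414$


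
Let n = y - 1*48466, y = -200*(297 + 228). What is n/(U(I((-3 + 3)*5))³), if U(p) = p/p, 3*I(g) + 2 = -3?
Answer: -153466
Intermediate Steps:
I(g) = -5/3 (I(g) = -⅔ + (⅓)*(-3) = -⅔ - 1 = -5/3)
U(p) = 1
y = -105000 (y = -200*525 = -105000)
n = -153466 (n = -105000 - 1*48466 = -105000 - 48466 = -153466)
n/(U(I((-3 + 3)*5))³) = -153466/(1³) = -153466/1 = -153466*1 = -153466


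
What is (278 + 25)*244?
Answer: 73932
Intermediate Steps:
(278 + 25)*244 = 303*244 = 73932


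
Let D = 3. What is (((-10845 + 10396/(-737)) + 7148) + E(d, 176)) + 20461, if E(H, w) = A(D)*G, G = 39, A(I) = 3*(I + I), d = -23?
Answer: 12862046/737 ≈ 17452.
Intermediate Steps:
A(I) = 6*I (A(I) = 3*(2*I) = 6*I)
E(H, w) = 702 (E(H, w) = (6*3)*39 = 18*39 = 702)
(((-10845 + 10396/(-737)) + 7148) + E(d, 176)) + 20461 = (((-10845 + 10396/(-737)) + 7148) + 702) + 20461 = (((-10845 + 10396*(-1/737)) + 7148) + 702) + 20461 = (((-10845 - 10396/737) + 7148) + 702) + 20461 = ((-8003161/737 + 7148) + 702) + 20461 = (-2735085/737 + 702) + 20461 = -2217711/737 + 20461 = 12862046/737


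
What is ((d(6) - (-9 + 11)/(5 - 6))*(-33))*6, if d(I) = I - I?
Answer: -396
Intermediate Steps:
d(I) = 0
((d(6) - (-9 + 11)/(5 - 6))*(-33))*6 = ((0 - (-9 + 11)/(5 - 6))*(-33))*6 = ((0 - 2/(-1))*(-33))*6 = ((0 - 2*(-1))*(-33))*6 = ((0 - 1*(-2))*(-33))*6 = ((0 + 2)*(-33))*6 = (2*(-33))*6 = -66*6 = -396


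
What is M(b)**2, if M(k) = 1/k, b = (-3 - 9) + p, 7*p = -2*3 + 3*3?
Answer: 49/6561 ≈ 0.0074684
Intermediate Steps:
p = 3/7 (p = (-2*3 + 3*3)/7 = (-6 + 9)/7 = (1/7)*3 = 3/7 ≈ 0.42857)
b = -81/7 (b = (-3 - 9) + 3/7 = -12 + 3/7 = -81/7 ≈ -11.571)
M(b)**2 = (1/(-81/7))**2 = (-7/81)**2 = 49/6561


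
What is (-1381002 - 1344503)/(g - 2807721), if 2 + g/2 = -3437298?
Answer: 2725505/9682321 ≈ 0.28149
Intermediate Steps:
g = -6874600 (g = -4 + 2*(-3437298) = -4 - 6874596 = -6874600)
(-1381002 - 1344503)/(g - 2807721) = (-1381002 - 1344503)/(-6874600 - 2807721) = -2725505/(-9682321) = -2725505*(-1/9682321) = 2725505/9682321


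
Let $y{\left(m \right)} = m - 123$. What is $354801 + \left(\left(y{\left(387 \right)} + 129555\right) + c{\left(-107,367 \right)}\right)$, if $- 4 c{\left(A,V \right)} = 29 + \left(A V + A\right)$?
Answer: $\frac{1977827}{4} \approx 4.9446 \cdot 10^{5}$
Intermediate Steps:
$y{\left(m \right)} = -123 + m$ ($y{\left(m \right)} = m - 123 = -123 + m$)
$c{\left(A,V \right)} = - \frac{29}{4} - \frac{A}{4} - \frac{A V}{4}$ ($c{\left(A,V \right)} = - \frac{29 + \left(A V + A\right)}{4} = - \frac{29 + \left(A + A V\right)}{4} = - \frac{29 + A + A V}{4} = - \frac{29}{4} - \frac{A}{4} - \frac{A V}{4}$)
$354801 + \left(\left(y{\left(387 \right)} + 129555\right) + c{\left(-107,367 \right)}\right) = 354801 + \left(\left(\left(-123 + 387\right) + 129555\right) - \left(- \frac{39}{2} - \frac{39269}{4}\right)\right) = 354801 + \left(\left(264 + 129555\right) + \left(- \frac{29}{4} + \frac{107}{4} + \frac{39269}{4}\right)\right) = 354801 + \left(129819 + \frac{39347}{4}\right) = 354801 + \frac{558623}{4} = \frac{1977827}{4}$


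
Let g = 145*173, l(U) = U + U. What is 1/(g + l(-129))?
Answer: 1/24827 ≈ 4.0279e-5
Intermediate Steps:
l(U) = 2*U
g = 25085
1/(g + l(-129)) = 1/(25085 + 2*(-129)) = 1/(25085 - 258) = 1/24827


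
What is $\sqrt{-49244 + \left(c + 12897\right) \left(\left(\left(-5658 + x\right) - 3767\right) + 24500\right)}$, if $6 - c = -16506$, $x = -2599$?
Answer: $4 \sqrt{22928590} \approx 19154.0$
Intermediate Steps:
$c = 16512$ ($c = 6 - -16506 = 6 + 16506 = 16512$)
$\sqrt{-49244 + \left(c + 12897\right) \left(\left(\left(-5658 + x\right) - 3767\right) + 24500\right)} = \sqrt{-49244 + \left(16512 + 12897\right) \left(\left(\left(-5658 - 2599\right) - 3767\right) + 24500\right)} = \sqrt{-49244 + 29409 \left(\left(-8257 - 3767\right) + 24500\right)} = \sqrt{-49244 + 29409 \left(-12024 + 24500\right)} = \sqrt{-49244 + 29409 \cdot 12476} = \sqrt{-49244 + 366906684} = \sqrt{366857440} = 4 \sqrt{22928590}$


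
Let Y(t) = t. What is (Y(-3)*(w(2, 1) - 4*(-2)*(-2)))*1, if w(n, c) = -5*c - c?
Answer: 66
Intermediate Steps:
w(n, c) = -6*c
(Y(-3)*(w(2, 1) - 4*(-2)*(-2)))*1 = -3*(-6*1 - 4*(-2)*(-2))*1 = -3*(-6 + 8*(-2))*1 = -3*(-6 - 16)*1 = -3*(-22)*1 = 66*1 = 66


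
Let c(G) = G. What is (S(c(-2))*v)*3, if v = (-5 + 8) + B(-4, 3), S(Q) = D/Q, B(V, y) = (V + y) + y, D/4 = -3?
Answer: 90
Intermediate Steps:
D = -12 (D = 4*(-3) = -12)
B(V, y) = V + 2*y
S(Q) = -12/Q
v = 5 (v = (-5 + 8) + (-4 + 2*3) = 3 + (-4 + 6) = 3 + 2 = 5)
(S(c(-2))*v)*3 = (-12/(-2)*5)*3 = (-12*(-½)*5)*3 = (6*5)*3 = 30*3 = 90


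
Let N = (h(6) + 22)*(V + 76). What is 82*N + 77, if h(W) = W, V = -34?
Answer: 96509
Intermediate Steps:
N = 1176 (N = (6 + 22)*(-34 + 76) = 28*42 = 1176)
82*N + 77 = 82*1176 + 77 = 96432 + 77 = 96509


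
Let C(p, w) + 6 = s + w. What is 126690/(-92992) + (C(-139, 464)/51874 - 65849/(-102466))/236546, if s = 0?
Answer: -1422225838796653391/1043933164120387424 ≈ -1.3624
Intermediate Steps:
C(p, w) = -6 + w (C(p, w) = -6 + (0 + w) = -6 + w)
126690/(-92992) + (C(-139, 464)/51874 - 65849/(-102466))/236546 = 126690/(-92992) + ((-6 + 464)/51874 - 65849/(-102466))/236546 = 126690*(-1/92992) + (458*(1/51874) - 65849*(-1/102466))*(1/236546) = -63345/46496 + (229/25937 + 9407/14638)*(1/236546) = -63345/46496 + (247341461/379665806)*(1/236546) = -63345/46496 + 247341461/89808427746076 = -1422225838796653391/1043933164120387424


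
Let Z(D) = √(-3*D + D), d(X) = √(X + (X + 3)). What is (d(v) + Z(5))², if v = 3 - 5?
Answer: -(1 + √10)² ≈ -17.325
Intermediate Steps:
v = -2
d(X) = √(3 + 2*X) (d(X) = √(X + (3 + X)) = √(3 + 2*X))
Z(D) = √2*√(-D) (Z(D) = √(-2*D) = √2*√(-D))
(d(v) + Z(5))² = (√(3 + 2*(-2)) + √2*√(-1*5))² = (√(3 - 4) + √2*√(-5))² = (√(-1) + √2*(I*√5))² = (I + I*√10)²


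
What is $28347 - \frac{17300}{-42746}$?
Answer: $\frac{605869081}{21373} \approx 28347.0$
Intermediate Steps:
$28347 - \frac{17300}{-42746} = 28347 - 17300 \left(- \frac{1}{42746}\right) = 28347 - - \frac{8650}{21373} = 28347 + \frac{8650}{21373} = \frac{605869081}{21373}$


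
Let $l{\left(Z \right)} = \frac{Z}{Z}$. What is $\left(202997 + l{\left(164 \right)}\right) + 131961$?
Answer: $334959$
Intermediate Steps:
$l{\left(Z \right)} = 1$
$\left(202997 + l{\left(164 \right)}\right) + 131961 = \left(202997 + 1\right) + 131961 = 202998 + 131961 = 334959$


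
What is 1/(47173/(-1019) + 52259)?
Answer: 1019/53204748 ≈ 1.9152e-5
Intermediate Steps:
1/(47173/(-1019) + 52259) = 1/(47173*(-1/1019) + 52259) = 1/(-47173/1019 + 52259) = 1/(53204748/1019) = 1019/53204748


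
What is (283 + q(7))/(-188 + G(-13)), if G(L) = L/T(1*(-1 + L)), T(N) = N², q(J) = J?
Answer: -56840/36861 ≈ -1.5420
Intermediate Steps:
G(L) = L/(-1 + L)² (G(L) = L/((1*(-1 + L))²) = L/((-1 + L)²) = L/(-1 + L)²)
(283 + q(7))/(-188 + G(-13)) = (283 + 7)/(-188 - 13/(-1 - 13)²) = 290/(-188 - 13/(-14)²) = 290/(-188 - 13*1/196) = 290/(-188 - 13/196) = 290/(-36861/196) = 290*(-196/36861) = -56840/36861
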